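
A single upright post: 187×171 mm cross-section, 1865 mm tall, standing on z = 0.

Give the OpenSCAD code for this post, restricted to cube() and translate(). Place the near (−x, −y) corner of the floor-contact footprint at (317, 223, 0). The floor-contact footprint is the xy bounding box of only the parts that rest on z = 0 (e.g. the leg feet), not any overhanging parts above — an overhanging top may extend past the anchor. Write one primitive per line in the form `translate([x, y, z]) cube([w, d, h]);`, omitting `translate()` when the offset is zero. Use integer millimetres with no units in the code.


translate([317, 223, 0]) cube([187, 171, 1865]);


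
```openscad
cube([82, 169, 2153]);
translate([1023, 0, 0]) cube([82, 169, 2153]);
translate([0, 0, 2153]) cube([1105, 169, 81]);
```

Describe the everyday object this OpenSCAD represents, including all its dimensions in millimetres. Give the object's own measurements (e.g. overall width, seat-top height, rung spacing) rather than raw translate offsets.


A door frame. The clear opening is 941 mm wide and 2153 mm high. Two 82 mm wide jambs, 169 mm deep, stand either side of the opening from the floor to the top of the opening. A 81 mm thick head sits across the top of both jambs, spanning the full outside width of the frame.


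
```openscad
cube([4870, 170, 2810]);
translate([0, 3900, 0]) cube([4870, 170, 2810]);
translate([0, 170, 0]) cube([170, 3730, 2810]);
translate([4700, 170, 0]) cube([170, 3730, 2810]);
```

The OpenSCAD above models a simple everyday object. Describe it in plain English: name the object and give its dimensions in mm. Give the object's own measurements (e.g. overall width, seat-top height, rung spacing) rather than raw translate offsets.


The wall frame of a small rectangular building: four walls, each 2810 mm tall and 170 mm thick, enclosing a footprint 4870 mm (x) by 4070 mm (y) outside-to-outside, with no floor or roof. The front and back walls (the −y and +y sides) span the full width; the two side walls fit between them.


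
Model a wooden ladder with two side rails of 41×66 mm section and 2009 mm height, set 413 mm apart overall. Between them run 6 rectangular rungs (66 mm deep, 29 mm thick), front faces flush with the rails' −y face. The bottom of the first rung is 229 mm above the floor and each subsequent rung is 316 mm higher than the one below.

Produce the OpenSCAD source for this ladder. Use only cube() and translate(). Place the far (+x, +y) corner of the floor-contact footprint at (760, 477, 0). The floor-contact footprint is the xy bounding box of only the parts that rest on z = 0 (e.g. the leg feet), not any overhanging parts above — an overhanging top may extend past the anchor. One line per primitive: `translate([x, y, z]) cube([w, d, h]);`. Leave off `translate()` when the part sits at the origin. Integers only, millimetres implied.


translate([347, 411, 0]) cube([41, 66, 2009]);
translate([719, 411, 0]) cube([41, 66, 2009]);
translate([388, 411, 229]) cube([331, 66, 29]);
translate([388, 411, 545]) cube([331, 66, 29]);
translate([388, 411, 861]) cube([331, 66, 29]);
translate([388, 411, 1177]) cube([331, 66, 29]);
translate([388, 411, 1493]) cube([331, 66, 29]);
translate([388, 411, 1809]) cube([331, 66, 29]);


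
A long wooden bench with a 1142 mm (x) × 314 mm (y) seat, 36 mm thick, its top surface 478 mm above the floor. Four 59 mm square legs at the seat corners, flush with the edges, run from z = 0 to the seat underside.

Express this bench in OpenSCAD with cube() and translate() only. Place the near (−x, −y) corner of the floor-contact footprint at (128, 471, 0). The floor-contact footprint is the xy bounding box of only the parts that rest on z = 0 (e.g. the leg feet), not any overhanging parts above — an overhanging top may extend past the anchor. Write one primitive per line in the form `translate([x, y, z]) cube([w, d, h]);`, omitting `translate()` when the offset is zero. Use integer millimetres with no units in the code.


// leg_h = 478 − 36 = 442
translate([128, 471, 442]) cube([1142, 314, 36]);
translate([128, 471, 0]) cube([59, 59, 442]);
translate([128, 726, 0]) cube([59, 59, 442]);
translate([1211, 471, 0]) cube([59, 59, 442]);
translate([1211, 726, 0]) cube([59, 59, 442]);


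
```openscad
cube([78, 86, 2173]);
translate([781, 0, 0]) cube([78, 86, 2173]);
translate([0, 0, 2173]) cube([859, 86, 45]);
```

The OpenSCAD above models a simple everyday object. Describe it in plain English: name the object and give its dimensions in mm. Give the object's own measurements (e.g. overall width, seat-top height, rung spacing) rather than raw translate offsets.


A door frame. The clear opening is 703 mm wide and 2173 mm high. Two 78 mm wide jambs, 86 mm deep, stand either side of the opening from the floor to the top of the opening. A 45 mm thick head sits across the top of both jambs, spanning the full outside width of the frame.


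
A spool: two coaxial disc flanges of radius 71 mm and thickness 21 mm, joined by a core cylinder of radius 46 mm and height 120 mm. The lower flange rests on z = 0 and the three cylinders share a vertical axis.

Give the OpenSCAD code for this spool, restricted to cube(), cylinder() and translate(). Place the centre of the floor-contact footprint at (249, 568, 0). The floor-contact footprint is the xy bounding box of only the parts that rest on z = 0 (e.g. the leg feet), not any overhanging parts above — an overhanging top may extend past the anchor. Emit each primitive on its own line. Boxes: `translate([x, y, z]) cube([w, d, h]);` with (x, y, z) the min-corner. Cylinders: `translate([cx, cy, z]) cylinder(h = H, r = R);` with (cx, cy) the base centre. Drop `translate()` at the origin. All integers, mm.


translate([249, 568, 0]) cylinder(h = 21, r = 71);
translate([249, 568, 21]) cylinder(h = 120, r = 46);
translate([249, 568, 141]) cylinder(h = 21, r = 71);


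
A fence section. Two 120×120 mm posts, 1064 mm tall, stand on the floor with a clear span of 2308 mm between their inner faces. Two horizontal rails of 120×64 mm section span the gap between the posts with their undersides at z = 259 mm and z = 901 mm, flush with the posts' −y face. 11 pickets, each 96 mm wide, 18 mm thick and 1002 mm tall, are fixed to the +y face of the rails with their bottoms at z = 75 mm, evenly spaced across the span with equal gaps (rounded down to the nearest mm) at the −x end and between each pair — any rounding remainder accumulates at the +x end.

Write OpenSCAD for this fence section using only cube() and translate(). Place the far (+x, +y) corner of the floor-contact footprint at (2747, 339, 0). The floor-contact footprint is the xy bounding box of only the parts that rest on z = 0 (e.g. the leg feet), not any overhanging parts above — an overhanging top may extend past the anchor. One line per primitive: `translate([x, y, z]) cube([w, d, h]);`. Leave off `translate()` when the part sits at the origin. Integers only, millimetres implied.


translate([199, 219, 0]) cube([120, 120, 1064]);
translate([2627, 219, 0]) cube([120, 120, 1064]);
translate([319, 219, 259]) cube([2308, 120, 64]);
translate([319, 219, 901]) cube([2308, 120, 64]);
translate([423, 339, 75]) cube([96, 18, 1002]);
translate([623, 339, 75]) cube([96, 18, 1002]);
translate([823, 339, 75]) cube([96, 18, 1002]);
translate([1023, 339, 75]) cube([96, 18, 1002]);
translate([1223, 339, 75]) cube([96, 18, 1002]);
translate([1423, 339, 75]) cube([96, 18, 1002]);
translate([1623, 339, 75]) cube([96, 18, 1002]);
translate([1823, 339, 75]) cube([96, 18, 1002]);
translate([2023, 339, 75]) cube([96, 18, 1002]);
translate([2223, 339, 75]) cube([96, 18, 1002]);
translate([2423, 339, 75]) cube([96, 18, 1002]);


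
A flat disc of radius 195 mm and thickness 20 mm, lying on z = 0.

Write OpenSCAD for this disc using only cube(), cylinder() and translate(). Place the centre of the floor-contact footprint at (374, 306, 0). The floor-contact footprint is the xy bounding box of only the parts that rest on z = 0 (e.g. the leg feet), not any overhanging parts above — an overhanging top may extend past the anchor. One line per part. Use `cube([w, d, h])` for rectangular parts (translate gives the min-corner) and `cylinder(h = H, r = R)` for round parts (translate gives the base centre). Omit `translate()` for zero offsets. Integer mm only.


translate([374, 306, 0]) cylinder(h = 20, r = 195);


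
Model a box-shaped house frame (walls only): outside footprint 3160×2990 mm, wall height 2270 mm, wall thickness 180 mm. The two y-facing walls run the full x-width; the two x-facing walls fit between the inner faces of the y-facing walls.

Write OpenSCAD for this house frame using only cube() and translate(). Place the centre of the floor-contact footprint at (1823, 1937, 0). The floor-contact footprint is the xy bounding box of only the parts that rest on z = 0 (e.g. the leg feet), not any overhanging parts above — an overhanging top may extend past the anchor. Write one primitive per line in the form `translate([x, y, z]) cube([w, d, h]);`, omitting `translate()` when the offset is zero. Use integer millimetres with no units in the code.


translate([243, 442, 0]) cube([3160, 180, 2270]);
translate([243, 3252, 0]) cube([3160, 180, 2270]);
translate([243, 622, 0]) cube([180, 2630, 2270]);
translate([3223, 622, 0]) cube([180, 2630, 2270]);


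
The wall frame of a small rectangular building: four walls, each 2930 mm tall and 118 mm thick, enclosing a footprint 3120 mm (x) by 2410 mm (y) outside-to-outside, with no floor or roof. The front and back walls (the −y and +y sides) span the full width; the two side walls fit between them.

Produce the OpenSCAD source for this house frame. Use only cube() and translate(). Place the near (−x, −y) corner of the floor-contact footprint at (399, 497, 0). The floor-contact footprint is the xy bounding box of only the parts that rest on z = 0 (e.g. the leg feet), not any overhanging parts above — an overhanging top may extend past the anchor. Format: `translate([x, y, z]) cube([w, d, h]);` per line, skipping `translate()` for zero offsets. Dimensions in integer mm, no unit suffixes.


translate([399, 497, 0]) cube([3120, 118, 2930]);
translate([399, 2789, 0]) cube([3120, 118, 2930]);
translate([399, 615, 0]) cube([118, 2174, 2930]);
translate([3401, 615, 0]) cube([118, 2174, 2930]);


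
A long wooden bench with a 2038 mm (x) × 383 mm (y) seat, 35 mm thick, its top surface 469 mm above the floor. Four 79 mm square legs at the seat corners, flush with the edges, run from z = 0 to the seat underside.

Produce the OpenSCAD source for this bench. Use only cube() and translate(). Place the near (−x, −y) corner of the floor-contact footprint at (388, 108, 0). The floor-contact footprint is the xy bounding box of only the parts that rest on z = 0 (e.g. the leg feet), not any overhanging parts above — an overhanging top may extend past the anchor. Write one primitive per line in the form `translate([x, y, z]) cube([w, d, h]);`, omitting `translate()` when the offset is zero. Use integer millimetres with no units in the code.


translate([388, 108, 434]) cube([2038, 383, 35]);
translate([388, 108, 0]) cube([79, 79, 434]);
translate([388, 412, 0]) cube([79, 79, 434]);
translate([2347, 108, 0]) cube([79, 79, 434]);
translate([2347, 412, 0]) cube([79, 79, 434]);


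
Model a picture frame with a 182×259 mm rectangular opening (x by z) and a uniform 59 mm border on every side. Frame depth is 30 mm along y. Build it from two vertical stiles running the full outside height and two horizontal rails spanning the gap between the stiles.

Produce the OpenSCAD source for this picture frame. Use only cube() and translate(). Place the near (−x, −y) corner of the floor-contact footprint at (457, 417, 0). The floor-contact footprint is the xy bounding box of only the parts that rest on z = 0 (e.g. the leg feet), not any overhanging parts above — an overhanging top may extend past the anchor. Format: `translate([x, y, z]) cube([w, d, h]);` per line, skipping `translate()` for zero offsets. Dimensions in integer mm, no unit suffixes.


translate([457, 417, 0]) cube([59, 30, 377]);
translate([698, 417, 0]) cube([59, 30, 377]);
translate([516, 417, 0]) cube([182, 30, 59]);
translate([516, 417, 318]) cube([182, 30, 59]);


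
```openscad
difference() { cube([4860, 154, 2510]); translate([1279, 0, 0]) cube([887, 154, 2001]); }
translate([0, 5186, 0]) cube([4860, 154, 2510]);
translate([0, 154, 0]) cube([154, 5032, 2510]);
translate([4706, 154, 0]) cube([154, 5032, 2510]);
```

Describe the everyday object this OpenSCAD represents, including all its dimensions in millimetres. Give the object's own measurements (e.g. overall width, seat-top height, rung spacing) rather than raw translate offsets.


A single room: four walls, each 2510 mm tall and 154 mm thick, enclosing an outside footprint 4860×5340 mm (x × y), no floor or roof. The front and back walls (−y and +y sides) run the full x-width; the side walls fit between their inner faces. A door opening 887 mm wide and 2001 mm tall is cut through the front wall from the floor up, its −x edge 1279 mm from the wall's −x end.


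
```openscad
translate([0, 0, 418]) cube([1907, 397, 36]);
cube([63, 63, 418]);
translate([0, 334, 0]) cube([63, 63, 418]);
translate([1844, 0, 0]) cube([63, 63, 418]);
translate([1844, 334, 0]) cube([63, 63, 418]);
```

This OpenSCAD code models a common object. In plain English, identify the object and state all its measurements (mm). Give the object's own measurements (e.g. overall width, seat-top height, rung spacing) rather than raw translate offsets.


A long wooden bench with a 1907 mm (x) × 397 mm (y) seat, 36 mm thick, its top surface 454 mm above the floor. Four 63 mm square legs at the seat corners, flush with the edges, run from z = 0 to the seat underside.


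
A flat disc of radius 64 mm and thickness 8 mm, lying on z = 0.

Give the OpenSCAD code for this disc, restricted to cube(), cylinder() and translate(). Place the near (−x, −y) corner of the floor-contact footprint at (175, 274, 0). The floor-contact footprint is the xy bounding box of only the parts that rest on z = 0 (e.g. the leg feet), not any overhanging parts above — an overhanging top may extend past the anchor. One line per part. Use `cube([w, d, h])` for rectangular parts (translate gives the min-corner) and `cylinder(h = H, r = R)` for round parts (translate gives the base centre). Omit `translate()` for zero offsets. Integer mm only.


translate([239, 338, 0]) cylinder(h = 8, r = 64);


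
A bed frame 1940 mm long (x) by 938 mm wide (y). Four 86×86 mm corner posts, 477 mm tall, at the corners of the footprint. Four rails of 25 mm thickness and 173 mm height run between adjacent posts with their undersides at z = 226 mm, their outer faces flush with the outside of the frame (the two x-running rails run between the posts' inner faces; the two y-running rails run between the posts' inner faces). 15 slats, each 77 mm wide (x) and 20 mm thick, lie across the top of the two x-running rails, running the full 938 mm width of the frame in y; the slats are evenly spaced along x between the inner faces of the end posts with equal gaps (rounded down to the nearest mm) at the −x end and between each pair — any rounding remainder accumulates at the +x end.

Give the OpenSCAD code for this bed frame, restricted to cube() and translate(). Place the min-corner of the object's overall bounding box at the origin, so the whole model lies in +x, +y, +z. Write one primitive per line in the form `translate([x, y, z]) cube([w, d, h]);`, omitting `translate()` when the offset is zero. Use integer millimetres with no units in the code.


cube([86, 86, 477]);
translate([0, 852, 0]) cube([86, 86, 477]);
translate([1854, 0, 0]) cube([86, 86, 477]);
translate([1854, 852, 0]) cube([86, 86, 477]);
translate([86, 0, 226]) cube([1768, 25, 173]);
translate([86, 913, 226]) cube([1768, 25, 173]);
translate([0, 86, 226]) cube([25, 766, 173]);
translate([1915, 86, 226]) cube([25, 766, 173]);
translate([124, 0, 399]) cube([77, 938, 20]);
translate([239, 0, 399]) cube([77, 938, 20]);
translate([354, 0, 399]) cube([77, 938, 20]);
translate([469, 0, 399]) cube([77, 938, 20]);
translate([584, 0, 399]) cube([77, 938, 20]);
translate([699, 0, 399]) cube([77, 938, 20]);
translate([814, 0, 399]) cube([77, 938, 20]);
translate([929, 0, 399]) cube([77, 938, 20]);
translate([1044, 0, 399]) cube([77, 938, 20]);
translate([1159, 0, 399]) cube([77, 938, 20]);
translate([1274, 0, 399]) cube([77, 938, 20]);
translate([1389, 0, 399]) cube([77, 938, 20]);
translate([1504, 0, 399]) cube([77, 938, 20]);
translate([1619, 0, 399]) cube([77, 938, 20]);
translate([1734, 0, 399]) cube([77, 938, 20]);


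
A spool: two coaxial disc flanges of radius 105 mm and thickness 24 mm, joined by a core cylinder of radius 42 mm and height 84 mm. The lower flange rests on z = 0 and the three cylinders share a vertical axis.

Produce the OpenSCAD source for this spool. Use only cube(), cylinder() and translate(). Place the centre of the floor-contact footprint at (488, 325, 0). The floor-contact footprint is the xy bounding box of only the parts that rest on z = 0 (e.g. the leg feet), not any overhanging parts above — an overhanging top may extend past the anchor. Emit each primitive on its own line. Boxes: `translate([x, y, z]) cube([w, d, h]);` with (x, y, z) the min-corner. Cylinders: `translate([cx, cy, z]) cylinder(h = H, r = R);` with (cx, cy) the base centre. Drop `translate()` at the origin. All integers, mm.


translate([488, 325, 0]) cylinder(h = 24, r = 105);
translate([488, 325, 24]) cylinder(h = 84, r = 42);
translate([488, 325, 108]) cylinder(h = 24, r = 105);


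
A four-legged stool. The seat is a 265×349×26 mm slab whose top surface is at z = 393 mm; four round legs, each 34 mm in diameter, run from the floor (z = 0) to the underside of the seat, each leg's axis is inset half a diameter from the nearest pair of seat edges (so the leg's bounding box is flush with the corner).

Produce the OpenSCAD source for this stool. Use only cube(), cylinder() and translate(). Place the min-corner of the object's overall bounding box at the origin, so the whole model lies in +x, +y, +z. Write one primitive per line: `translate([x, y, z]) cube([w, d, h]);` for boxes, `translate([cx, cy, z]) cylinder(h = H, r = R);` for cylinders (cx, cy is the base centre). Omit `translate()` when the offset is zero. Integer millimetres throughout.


// leg_h = 393 - 26 = 367
translate([0, 0, 367]) cube([265, 349, 26]);
translate([17, 17, 0]) cylinder(h = 367, r = 17);
translate([248, 17, 0]) cylinder(h = 367, r = 17);
translate([17, 332, 0]) cylinder(h = 367, r = 17);
translate([248, 332, 0]) cylinder(h = 367, r = 17);


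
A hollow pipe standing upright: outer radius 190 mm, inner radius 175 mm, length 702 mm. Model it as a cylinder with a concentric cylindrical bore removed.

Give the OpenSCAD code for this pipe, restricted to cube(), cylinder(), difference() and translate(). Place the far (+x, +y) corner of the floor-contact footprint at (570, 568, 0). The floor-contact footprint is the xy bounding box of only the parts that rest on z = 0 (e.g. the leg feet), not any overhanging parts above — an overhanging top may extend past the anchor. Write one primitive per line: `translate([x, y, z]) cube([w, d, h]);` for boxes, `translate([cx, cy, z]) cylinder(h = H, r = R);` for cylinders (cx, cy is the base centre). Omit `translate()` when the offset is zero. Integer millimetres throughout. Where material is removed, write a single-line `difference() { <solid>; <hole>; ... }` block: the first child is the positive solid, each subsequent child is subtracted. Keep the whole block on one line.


difference() { translate([380, 378, 0]) cylinder(h = 702, r = 190); translate([380, 378, 0]) cylinder(h = 702, r = 175); }


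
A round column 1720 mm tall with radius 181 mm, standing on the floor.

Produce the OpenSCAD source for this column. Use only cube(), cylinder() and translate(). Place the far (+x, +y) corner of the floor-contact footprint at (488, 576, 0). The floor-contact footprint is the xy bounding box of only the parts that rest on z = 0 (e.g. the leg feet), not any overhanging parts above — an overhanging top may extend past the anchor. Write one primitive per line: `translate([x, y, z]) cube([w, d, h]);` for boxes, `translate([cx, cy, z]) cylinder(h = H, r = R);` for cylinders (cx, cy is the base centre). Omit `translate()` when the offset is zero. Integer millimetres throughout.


translate([307, 395, 0]) cylinder(h = 1720, r = 181);


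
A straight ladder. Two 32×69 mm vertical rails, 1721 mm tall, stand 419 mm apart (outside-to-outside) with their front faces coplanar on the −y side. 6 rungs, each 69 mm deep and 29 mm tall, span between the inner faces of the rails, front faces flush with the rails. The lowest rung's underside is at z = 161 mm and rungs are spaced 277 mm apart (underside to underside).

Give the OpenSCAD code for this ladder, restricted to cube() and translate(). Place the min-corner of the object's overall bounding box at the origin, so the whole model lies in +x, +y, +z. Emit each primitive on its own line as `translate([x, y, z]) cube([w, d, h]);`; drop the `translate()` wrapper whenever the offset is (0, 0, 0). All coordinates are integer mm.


cube([32, 69, 1721]);
translate([387, 0, 0]) cube([32, 69, 1721]);
translate([32, 0, 161]) cube([355, 69, 29]);
translate([32, 0, 438]) cube([355, 69, 29]);
translate([32, 0, 715]) cube([355, 69, 29]);
translate([32, 0, 992]) cube([355, 69, 29]);
translate([32, 0, 1269]) cube([355, 69, 29]);
translate([32, 0, 1546]) cube([355, 69, 29]);


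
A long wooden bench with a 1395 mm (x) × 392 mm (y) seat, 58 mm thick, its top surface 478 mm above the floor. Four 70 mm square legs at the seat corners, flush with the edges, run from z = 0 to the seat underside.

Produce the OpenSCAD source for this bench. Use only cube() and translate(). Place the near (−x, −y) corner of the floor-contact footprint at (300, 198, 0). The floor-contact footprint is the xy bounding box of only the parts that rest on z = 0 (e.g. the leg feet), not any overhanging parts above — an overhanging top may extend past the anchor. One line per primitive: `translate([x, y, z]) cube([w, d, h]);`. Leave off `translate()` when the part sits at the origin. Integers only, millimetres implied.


// leg_h = 478 − 58 = 420
translate([300, 198, 420]) cube([1395, 392, 58]);
translate([300, 198, 0]) cube([70, 70, 420]);
translate([300, 520, 0]) cube([70, 70, 420]);
translate([1625, 198, 0]) cube([70, 70, 420]);
translate([1625, 520, 0]) cube([70, 70, 420]);


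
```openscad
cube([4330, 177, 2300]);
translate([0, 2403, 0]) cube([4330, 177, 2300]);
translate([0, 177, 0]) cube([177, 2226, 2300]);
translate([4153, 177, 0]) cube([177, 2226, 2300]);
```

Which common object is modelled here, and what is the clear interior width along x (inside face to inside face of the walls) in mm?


A house (or room) frame. The interior width is 3976 mm.

Four 2300 mm walls enclosing a rectangle with no floor or roof — a room or house frame. Outside width is 4330 mm and wall thickness is 177 mm, so the interior width is 4330 − 2 × 177 = 3976 mm.


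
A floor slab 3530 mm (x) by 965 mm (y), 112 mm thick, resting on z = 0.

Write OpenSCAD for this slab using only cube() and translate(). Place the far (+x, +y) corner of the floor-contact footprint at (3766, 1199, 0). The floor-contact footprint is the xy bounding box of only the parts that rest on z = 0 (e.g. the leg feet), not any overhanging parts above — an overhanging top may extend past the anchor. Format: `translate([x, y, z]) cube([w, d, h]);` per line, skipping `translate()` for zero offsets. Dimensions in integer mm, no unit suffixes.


translate([236, 234, 0]) cube([3530, 965, 112]);


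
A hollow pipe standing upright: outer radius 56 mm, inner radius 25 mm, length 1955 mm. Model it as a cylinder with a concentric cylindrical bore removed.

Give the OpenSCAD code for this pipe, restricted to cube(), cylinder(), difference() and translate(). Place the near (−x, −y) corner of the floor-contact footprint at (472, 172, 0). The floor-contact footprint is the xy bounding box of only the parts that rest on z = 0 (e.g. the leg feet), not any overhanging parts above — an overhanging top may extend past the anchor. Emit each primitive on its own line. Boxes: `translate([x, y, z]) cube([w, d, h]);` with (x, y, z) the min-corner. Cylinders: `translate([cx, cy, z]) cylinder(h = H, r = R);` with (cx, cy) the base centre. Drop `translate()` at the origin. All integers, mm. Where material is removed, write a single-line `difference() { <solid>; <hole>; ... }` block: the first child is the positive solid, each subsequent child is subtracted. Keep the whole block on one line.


difference() { translate([528, 228, 0]) cylinder(h = 1955, r = 56); translate([528, 228, 0]) cylinder(h = 1955, r = 25); }


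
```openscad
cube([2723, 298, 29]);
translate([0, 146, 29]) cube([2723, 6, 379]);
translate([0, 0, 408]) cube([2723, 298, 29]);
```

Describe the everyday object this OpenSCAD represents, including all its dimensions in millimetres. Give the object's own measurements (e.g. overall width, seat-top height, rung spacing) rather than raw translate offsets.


An I-beam lying along x, 2723 mm long. Overall section height 437 mm. Two flanges 298 mm wide (y) and 29 mm thick, one on the floor and one at the top; a web 6 mm thick runs between them, centred on the flange width.


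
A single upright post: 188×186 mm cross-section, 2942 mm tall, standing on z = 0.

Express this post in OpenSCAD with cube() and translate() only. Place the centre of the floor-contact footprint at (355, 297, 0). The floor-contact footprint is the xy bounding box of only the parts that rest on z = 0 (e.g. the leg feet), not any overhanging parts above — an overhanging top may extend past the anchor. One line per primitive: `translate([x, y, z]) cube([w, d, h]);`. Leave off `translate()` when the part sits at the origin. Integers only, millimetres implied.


translate([261, 204, 0]) cube([188, 186, 2942]);


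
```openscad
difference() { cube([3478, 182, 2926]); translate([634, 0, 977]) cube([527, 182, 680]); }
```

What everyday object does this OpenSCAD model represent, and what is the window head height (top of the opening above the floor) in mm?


A wall with a window opening. The window head height is 1657 mm.

A wall with a rectangular opening subtracted — a window. Sill at z = 977, opening 680 mm tall, so the head is at 977 + 680 = 1657 mm.


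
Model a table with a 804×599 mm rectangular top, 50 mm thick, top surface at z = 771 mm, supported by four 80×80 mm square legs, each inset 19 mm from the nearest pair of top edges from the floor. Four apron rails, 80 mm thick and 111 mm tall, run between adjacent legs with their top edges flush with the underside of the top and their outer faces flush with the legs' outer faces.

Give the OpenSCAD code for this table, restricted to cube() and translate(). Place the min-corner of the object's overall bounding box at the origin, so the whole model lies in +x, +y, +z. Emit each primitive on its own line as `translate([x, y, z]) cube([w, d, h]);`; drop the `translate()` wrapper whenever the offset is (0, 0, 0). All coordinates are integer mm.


// leg_h = 771 - 50 = 721
// apron z = 721 - 111 = 610
translate([0, 0, 721]) cube([804, 599, 50]);
translate([19, 19, 0]) cube([80, 80, 721]);
translate([705, 19, 0]) cube([80, 80, 721]);
translate([19, 500, 0]) cube([80, 80, 721]);
translate([705, 500, 0]) cube([80, 80, 721]);
translate([99, 19, 610]) cube([606, 80, 111]);
translate([99, 500, 610]) cube([606, 80, 111]);
translate([19, 99, 610]) cube([80, 401, 111]);
translate([705, 99, 610]) cube([80, 401, 111]);


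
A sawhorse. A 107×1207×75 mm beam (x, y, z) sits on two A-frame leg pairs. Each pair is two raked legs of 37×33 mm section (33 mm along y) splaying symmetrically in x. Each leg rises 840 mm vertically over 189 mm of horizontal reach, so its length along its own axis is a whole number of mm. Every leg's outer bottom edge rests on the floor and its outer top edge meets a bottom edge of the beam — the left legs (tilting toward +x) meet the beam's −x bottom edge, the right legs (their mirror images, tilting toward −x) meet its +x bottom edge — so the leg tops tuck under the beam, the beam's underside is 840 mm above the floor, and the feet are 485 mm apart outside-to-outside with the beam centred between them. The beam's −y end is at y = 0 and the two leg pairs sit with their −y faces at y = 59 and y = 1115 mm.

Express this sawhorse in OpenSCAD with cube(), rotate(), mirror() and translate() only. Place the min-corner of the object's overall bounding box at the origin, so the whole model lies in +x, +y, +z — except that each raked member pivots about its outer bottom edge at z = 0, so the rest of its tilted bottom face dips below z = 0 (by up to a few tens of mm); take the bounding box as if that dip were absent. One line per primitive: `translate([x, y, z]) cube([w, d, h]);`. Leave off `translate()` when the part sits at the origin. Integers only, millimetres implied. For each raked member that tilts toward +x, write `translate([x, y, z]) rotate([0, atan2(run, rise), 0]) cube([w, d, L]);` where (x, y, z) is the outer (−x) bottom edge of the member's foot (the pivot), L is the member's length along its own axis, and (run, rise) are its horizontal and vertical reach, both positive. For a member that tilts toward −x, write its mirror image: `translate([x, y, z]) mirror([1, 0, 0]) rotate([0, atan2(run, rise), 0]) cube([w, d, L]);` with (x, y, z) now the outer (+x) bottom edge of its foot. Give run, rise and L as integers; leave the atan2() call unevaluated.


translate([189, 0, 840]) cube([107, 1207, 75]);
translate([0, 59, 0]) rotate([0, atan2(189, 840), 0]) cube([37, 33, 861]);
translate([485, 59, 0]) mirror([1, 0, 0]) rotate([0, atan2(189, 840), 0]) cube([37, 33, 861]);
translate([0, 1115, 0]) rotate([0, atan2(189, 840), 0]) cube([37, 33, 861]);
translate([485, 1115, 0]) mirror([1, 0, 0]) rotate([0, atan2(189, 840), 0]) cube([37, 33, 861]);


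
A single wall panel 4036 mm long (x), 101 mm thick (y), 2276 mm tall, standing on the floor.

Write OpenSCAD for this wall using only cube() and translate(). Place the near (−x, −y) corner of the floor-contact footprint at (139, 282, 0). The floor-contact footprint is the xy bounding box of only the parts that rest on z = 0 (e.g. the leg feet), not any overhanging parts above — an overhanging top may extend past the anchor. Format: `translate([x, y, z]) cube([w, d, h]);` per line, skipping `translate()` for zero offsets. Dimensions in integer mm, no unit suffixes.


translate([139, 282, 0]) cube([4036, 101, 2276]);


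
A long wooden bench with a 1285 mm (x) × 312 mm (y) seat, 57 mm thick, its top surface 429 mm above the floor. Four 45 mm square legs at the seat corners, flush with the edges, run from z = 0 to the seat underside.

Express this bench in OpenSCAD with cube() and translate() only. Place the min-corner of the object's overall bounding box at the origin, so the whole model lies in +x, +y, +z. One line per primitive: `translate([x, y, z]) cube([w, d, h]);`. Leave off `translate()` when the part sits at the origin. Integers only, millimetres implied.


translate([0, 0, 372]) cube([1285, 312, 57]);
cube([45, 45, 372]);
translate([0, 267, 0]) cube([45, 45, 372]);
translate([1240, 0, 0]) cube([45, 45, 372]);
translate([1240, 267, 0]) cube([45, 45, 372]);


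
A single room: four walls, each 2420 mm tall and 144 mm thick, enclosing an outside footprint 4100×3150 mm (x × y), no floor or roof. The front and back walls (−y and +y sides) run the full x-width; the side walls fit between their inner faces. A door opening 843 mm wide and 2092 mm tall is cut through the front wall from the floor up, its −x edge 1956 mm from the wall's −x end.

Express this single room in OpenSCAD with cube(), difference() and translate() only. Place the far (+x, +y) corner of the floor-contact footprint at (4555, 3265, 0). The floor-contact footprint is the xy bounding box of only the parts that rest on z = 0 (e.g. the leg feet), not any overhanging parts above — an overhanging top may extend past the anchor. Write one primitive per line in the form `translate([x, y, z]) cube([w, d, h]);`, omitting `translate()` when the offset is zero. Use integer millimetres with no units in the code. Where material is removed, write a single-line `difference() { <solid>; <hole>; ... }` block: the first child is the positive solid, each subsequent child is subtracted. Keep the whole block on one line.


difference() { translate([455, 115, 0]) cube([4100, 144, 2420]); translate([2411, 115, 0]) cube([843, 144, 2092]); }
translate([455, 3121, 0]) cube([4100, 144, 2420]);
translate([455, 259, 0]) cube([144, 2862, 2420]);
translate([4411, 259, 0]) cube([144, 2862, 2420]);


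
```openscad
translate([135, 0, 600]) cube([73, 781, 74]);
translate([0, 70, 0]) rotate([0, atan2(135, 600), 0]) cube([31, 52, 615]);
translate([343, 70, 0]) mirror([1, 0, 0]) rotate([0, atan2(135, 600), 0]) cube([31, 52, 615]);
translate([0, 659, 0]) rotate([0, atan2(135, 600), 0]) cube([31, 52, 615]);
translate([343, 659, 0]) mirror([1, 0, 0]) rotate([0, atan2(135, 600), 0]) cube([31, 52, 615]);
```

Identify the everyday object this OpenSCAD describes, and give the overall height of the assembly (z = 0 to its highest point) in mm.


A sawhorse. The overall height is 674 mm.

A beam across two mirrored pairs of raked legs — a sawhorse. The beam's underside is at z = 600 (matching the legs' vertical rise in atan2(135, 600)) and the beam is 74 mm tall, so its top is at 600 + 74 = 674 mm. The raked legs top out at the beam's underside, so that is the highest point.


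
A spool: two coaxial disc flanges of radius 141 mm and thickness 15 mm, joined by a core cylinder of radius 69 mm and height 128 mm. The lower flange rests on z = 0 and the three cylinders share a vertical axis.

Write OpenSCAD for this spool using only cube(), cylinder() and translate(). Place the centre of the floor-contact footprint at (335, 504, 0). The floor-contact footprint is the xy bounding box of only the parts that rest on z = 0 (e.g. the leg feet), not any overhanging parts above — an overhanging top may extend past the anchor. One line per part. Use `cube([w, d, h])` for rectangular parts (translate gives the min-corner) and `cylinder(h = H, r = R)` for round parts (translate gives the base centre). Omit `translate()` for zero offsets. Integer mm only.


translate([335, 504, 0]) cylinder(h = 15, r = 141);
translate([335, 504, 15]) cylinder(h = 128, r = 69);
translate([335, 504, 143]) cylinder(h = 15, r = 141);


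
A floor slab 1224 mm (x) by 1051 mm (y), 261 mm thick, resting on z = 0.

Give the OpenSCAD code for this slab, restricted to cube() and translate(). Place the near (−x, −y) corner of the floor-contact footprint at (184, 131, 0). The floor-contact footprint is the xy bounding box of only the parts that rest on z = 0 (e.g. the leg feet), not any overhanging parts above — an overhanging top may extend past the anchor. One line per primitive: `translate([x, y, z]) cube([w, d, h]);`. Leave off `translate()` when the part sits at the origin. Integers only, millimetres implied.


translate([184, 131, 0]) cube([1224, 1051, 261]);


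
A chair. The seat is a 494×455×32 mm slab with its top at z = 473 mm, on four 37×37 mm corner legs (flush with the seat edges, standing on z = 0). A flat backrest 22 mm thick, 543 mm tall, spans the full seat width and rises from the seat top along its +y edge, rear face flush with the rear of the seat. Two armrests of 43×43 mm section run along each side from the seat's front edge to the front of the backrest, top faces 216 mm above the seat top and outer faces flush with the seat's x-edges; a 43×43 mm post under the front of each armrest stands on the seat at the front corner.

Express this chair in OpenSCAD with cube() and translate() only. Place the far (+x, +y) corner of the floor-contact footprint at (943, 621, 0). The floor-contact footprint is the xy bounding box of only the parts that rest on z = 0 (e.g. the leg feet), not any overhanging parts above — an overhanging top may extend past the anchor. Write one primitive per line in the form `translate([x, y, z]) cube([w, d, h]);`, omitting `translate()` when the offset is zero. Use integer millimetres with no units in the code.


// leg_h = 473 - 32 = 441
// arm post h = 216 - 43 = 173
translate([449, 166, 441]) cube([494, 455, 32]);
translate([449, 166, 0]) cube([37, 37, 441]);
translate([906, 166, 0]) cube([37, 37, 441]);
translate([449, 584, 0]) cube([37, 37, 441]);
translate([906, 584, 0]) cube([37, 37, 441]);
translate([449, 599, 473]) cube([494, 22, 543]);
translate([449, 166, 646]) cube([43, 433, 43]);
translate([900, 166, 646]) cube([43, 433, 43]);
translate([449, 166, 473]) cube([43, 43, 173]);
translate([900, 166, 473]) cube([43, 43, 173]);


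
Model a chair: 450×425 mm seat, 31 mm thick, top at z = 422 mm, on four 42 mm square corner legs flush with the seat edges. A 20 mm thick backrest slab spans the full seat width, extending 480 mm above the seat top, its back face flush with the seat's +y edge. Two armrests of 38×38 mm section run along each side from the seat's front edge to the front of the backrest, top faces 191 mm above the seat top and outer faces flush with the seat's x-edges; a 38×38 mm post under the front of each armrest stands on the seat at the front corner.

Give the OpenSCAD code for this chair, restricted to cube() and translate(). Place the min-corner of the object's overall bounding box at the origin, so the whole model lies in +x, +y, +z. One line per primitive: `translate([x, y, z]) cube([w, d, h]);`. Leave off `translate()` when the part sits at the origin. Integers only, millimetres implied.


translate([0, 0, 391]) cube([450, 425, 31]);
cube([42, 42, 391]);
translate([408, 0, 0]) cube([42, 42, 391]);
translate([0, 383, 0]) cube([42, 42, 391]);
translate([408, 383, 0]) cube([42, 42, 391]);
translate([0, 405, 422]) cube([450, 20, 480]);
translate([0, 0, 575]) cube([38, 405, 38]);
translate([412, 0, 575]) cube([38, 405, 38]);
translate([0, 0, 422]) cube([38, 38, 153]);
translate([412, 0, 422]) cube([38, 38, 153]);


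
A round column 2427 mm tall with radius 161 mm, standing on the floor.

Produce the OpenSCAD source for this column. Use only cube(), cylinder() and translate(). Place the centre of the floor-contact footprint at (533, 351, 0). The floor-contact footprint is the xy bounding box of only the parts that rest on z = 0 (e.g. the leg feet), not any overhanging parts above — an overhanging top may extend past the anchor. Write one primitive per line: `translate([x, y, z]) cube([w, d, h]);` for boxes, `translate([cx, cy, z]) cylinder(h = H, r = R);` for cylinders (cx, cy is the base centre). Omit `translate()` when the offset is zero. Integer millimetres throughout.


translate([533, 351, 0]) cylinder(h = 2427, r = 161);


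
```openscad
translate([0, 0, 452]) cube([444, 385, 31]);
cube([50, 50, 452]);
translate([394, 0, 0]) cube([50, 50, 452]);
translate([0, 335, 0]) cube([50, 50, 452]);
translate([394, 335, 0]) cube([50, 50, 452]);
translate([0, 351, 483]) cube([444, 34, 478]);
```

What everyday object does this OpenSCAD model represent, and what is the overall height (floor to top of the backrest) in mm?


A chair. The overall height is 961 mm.

A slab on four corner posts with a tall panel at the back — a chair. The seat slab sits at z = 452 with thickness 31, and the 478 mm backrest starts at the seat top, so the overall height is 452 + 31 + 478 = 961 mm.


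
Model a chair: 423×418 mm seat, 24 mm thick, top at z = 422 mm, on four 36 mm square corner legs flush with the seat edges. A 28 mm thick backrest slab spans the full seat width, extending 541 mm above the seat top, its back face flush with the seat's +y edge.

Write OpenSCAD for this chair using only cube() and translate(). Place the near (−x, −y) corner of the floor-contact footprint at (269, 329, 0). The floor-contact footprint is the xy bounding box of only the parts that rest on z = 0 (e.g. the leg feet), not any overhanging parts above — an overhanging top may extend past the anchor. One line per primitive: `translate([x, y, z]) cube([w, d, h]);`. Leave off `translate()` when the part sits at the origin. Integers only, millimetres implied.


// leg_h = 422 - 24 = 398
translate([269, 329, 398]) cube([423, 418, 24]);
translate([269, 329, 0]) cube([36, 36, 398]);
translate([656, 329, 0]) cube([36, 36, 398]);
translate([269, 711, 0]) cube([36, 36, 398]);
translate([656, 711, 0]) cube([36, 36, 398]);
translate([269, 719, 422]) cube([423, 28, 541]);
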